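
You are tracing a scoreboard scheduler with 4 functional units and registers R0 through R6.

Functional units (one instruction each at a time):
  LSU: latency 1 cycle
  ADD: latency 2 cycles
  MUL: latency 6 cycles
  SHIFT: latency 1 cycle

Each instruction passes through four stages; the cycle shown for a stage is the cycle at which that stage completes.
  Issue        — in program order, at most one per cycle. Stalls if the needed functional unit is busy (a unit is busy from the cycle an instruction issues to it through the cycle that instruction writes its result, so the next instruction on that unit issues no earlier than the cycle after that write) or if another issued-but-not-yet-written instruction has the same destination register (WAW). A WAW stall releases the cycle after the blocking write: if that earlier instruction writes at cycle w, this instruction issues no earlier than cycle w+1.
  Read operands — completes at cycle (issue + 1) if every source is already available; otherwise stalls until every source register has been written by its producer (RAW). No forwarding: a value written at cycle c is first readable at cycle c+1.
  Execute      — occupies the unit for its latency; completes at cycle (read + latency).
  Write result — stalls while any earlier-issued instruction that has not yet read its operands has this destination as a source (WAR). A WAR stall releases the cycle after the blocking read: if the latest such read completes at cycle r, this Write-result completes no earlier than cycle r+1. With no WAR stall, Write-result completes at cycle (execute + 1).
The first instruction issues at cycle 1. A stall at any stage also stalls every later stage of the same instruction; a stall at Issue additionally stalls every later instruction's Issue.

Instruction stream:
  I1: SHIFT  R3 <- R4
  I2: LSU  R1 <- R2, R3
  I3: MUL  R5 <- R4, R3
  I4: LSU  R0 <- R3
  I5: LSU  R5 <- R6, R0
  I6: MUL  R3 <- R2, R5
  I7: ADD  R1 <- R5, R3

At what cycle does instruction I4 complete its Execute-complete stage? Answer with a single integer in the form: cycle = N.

I1: IS=1 RO=2 EX=3 WR=4
I2: IS=2 RO=5 EX=6 WR=7  [RAW R3: wait I1 write@4]
I3: IS=3 RO=5 EX=11 WR=12  [RAW R3: wait I1 write@4]
I4: IS=8 RO=9 EX=10 WR=11  [struct: LSU busy until I2 writes@7]
I5: IS=13 RO=14 EX=15 WR=16  [WAW R5: wait I3 write@12]
I6: IS=14 RO=17 EX=23 WR=24  [RAW R5: wait I5 write@16]
I7: IS=15 RO=25 EX=27 WR=28  [RAW R3: wait I6 write@24]

cycle = 10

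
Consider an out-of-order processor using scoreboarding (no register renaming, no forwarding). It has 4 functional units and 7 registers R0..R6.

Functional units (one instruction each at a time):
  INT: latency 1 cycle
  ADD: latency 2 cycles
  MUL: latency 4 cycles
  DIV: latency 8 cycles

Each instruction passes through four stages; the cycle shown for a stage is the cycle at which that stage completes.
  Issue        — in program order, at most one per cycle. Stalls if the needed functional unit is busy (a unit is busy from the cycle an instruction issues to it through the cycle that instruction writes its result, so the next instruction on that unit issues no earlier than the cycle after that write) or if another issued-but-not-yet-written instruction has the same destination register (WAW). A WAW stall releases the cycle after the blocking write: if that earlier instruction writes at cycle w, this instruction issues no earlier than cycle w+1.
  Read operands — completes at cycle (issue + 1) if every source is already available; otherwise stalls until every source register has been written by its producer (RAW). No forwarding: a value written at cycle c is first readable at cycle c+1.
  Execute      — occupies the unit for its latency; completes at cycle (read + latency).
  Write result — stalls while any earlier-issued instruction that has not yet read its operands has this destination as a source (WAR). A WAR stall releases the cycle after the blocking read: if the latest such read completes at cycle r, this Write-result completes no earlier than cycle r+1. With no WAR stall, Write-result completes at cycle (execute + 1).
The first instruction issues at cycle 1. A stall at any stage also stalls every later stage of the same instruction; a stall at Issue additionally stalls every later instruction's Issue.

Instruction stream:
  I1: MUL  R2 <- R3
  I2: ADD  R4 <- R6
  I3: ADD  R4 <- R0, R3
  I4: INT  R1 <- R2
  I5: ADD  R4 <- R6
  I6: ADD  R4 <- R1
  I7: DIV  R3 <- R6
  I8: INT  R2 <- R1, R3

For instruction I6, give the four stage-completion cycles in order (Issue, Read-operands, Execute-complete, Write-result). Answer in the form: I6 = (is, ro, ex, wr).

  I1 | 1 | 2 | 6 | 7
  I2 | 2 | 3 | 5 | 6
  I3 | 7 | 8 | 10 | 11   struct: ADD busy until I2 writes@6
  I4 | 8 | 9 | 10 | 11
  I5 | 12 | 13 | 15 | 16   struct: ADD busy until I3 writes@11
  I6 | 17 | 18 | 20 | 21   struct: ADD busy until I5 writes@16
  I7 | 18 | 19 | 27 | 28
  I8 | 19 | 29 | 30 | 31   RAW R3: wait I7 write@28

I6 = (17, 18, 20, 21)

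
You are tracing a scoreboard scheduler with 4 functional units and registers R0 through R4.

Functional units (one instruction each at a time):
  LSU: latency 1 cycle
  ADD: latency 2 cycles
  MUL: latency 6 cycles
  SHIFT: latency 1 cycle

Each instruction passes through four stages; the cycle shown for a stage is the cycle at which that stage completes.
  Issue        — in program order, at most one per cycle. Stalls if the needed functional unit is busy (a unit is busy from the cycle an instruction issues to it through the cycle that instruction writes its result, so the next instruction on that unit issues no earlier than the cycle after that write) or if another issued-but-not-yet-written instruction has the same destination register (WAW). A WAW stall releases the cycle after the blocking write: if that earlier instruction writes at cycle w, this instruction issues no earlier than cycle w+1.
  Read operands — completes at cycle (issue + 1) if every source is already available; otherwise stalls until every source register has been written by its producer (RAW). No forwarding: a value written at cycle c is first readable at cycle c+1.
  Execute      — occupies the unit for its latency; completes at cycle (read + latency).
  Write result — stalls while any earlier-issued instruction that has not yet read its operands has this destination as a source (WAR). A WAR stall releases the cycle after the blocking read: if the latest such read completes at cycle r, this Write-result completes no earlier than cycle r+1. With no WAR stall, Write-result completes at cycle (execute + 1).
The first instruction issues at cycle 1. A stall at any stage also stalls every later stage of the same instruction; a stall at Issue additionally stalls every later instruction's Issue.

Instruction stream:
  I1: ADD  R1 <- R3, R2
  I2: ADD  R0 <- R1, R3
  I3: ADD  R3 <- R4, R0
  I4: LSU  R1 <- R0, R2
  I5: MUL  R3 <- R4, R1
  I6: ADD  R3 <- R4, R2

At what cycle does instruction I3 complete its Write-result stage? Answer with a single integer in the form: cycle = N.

cycle = 15

cycle 1: I1 dispatched to ADD
cycle 2: I1 operands ready
cycle 4: I1 complete
cycle 5: R1←I1
cycle 6: I2 dispatched to ADD
cycle 7: I2 operands ready
cycle 9: I2 complete
cycle 10: R0←I2
cycle 11: I3 dispatched to ADD
cycle 12: I3 operands ready | I4 dispatched to LSU
cycle 13: I4 operands ready
cycle 14: I3 complete | I4 complete
cycle 15: R3←I3 | R1←I4
cycle 16: I5 dispatched to MUL
cycle 17: I5 operands ready
cycle 23: I5 complete
cycle 24: R3←I5
cycle 25: I6 dispatched to ADD
cycle 26: I6 operands ready
cycle 28: I6 complete
cycle 29: R3←I6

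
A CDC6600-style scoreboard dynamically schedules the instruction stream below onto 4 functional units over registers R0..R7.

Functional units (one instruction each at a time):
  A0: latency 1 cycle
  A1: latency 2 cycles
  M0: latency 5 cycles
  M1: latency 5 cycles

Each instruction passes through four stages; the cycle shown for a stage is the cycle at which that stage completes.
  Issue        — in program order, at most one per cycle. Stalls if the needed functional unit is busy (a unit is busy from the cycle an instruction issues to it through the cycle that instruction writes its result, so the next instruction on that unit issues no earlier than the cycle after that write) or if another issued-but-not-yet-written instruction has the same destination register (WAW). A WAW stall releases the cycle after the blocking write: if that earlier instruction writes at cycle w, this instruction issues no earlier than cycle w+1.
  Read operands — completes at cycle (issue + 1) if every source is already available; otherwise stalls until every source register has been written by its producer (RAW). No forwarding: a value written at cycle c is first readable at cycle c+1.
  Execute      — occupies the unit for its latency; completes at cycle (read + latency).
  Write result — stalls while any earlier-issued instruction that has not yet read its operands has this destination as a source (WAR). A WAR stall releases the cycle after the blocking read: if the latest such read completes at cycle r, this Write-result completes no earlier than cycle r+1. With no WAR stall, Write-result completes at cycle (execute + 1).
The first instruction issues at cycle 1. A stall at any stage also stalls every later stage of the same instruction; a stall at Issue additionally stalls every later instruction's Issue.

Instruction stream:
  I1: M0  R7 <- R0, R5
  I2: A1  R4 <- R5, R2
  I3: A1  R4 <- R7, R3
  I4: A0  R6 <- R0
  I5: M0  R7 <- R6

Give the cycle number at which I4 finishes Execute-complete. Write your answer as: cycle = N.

cycle = 10

cycle 1: issue I1 (M0)
cycle 2: I1 read-ops; issue I2 (A1)
cycle 3: I2 read-ops
cycle 5: I2 finished on A1
cycle 6: I2→R4
cycle 7: I1 finished on M0; issue I3 (A1)
cycle 8: I1→R7; issue I4 (A0)
cycle 9: I3 read-ops; I4 read-ops; issue I5 (M0)
cycle 10: I4 finished on A0
cycle 11: I3 finished on A1; I4→R6
cycle 12: I3→R4; I5 read-ops
cycle 17: I5 finished on M0
cycle 18: I5→R7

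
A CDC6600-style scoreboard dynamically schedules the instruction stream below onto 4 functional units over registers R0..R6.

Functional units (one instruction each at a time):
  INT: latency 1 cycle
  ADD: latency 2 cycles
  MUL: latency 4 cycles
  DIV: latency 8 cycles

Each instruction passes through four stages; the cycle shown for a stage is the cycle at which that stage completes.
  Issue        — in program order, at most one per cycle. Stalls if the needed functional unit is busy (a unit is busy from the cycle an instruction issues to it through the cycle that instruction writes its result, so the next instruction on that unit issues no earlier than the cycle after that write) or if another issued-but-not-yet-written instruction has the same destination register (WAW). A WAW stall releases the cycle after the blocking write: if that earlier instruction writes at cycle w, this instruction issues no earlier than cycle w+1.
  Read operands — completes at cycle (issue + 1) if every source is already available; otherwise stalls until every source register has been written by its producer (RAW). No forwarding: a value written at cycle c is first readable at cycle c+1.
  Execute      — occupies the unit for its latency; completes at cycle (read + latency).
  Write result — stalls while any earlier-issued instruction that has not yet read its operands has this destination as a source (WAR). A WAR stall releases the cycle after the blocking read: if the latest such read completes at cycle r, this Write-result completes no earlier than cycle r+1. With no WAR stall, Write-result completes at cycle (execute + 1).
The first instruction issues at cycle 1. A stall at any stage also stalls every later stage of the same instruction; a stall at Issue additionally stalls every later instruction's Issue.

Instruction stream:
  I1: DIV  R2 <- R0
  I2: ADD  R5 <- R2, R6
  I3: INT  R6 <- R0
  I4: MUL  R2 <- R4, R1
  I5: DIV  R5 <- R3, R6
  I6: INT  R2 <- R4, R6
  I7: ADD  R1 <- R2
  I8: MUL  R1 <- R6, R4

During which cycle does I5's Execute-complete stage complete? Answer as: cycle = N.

  I1 | 1 | 2 | 10 | 11
  I2 | 2 | 12 | 14 | 15   RAW R2: wait I1 write@11
  I3 | 3 | 4 | 5 | 13   WAR R6: wait I2 read@12
  I4 | 12 | 13 | 17 | 18   WAW R2: wait I1 write@11
  I5 | 16 | 17 | 25 | 26   WAW R5: wait I2 write@15
  I6 | 19 | 20 | 21 | 22   WAW R2: wait I4 write@18
  I7 | 20 | 23 | 25 | 26   RAW R2: wait I6 write@22
  I8 | 27 | 28 | 32 | 33   WAW R1: wait I7 write@26

cycle = 25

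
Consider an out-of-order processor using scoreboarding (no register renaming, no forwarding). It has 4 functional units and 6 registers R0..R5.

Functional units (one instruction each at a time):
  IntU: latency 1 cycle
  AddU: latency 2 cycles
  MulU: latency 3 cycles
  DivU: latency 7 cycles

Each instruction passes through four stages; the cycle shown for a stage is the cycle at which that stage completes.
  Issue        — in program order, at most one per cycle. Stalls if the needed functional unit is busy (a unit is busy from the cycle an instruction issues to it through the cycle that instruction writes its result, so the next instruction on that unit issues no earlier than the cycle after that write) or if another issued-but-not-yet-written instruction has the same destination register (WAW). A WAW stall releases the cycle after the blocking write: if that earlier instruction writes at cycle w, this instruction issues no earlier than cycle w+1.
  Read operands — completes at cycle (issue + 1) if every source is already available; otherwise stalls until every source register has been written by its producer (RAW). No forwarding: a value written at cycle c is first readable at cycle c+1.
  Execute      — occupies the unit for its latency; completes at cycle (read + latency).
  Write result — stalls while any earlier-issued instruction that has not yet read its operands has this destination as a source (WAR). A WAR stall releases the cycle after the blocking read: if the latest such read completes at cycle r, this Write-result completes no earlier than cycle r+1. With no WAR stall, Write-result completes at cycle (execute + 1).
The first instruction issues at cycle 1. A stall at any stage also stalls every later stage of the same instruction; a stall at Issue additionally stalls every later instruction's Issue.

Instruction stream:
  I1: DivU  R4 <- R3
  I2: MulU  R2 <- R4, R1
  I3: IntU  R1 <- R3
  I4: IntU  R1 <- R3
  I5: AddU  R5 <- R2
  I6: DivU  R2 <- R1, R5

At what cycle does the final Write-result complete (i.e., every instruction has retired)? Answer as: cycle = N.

  I1 | 1 | 2 | 9 | 10
  I2 | 2 | 11 | 14 | 15   RAW R4: wait I1 write@10
  I3 | 3 | 4 | 5 | 12   WAR R1: wait I2 read@11
  I4 | 13 | 14 | 15 | 16   struct: IntU busy until I3 writes@12
  I5 | 14 | 16 | 18 | 19   RAW R2: wait I2 write@15
  I6 | 16 | 20 | 27 | 28   WAW R2: wait I2 write@15 · RAW R5: wait I5 write@19

cycle = 28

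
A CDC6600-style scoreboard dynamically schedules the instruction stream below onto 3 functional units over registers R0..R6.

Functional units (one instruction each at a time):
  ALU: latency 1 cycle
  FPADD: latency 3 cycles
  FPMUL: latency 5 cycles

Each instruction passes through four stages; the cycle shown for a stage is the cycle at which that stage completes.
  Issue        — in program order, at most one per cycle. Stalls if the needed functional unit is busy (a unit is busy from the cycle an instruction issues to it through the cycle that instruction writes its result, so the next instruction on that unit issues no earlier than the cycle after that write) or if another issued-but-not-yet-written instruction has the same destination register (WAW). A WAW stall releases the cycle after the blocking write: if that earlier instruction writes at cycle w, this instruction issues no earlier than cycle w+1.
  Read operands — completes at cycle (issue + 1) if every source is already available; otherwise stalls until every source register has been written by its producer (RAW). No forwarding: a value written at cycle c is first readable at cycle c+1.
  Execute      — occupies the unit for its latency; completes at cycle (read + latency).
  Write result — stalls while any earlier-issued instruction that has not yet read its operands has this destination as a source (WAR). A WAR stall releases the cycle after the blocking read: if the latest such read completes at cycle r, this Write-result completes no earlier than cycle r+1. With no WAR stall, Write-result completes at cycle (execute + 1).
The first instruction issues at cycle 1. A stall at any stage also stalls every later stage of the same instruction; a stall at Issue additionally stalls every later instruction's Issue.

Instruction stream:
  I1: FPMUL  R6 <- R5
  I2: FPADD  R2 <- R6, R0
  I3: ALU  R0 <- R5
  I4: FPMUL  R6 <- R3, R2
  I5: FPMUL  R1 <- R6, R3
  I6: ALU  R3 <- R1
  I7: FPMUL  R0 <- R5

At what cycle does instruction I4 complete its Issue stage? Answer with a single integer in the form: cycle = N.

I1  is:1  ro:2  ex:7  wr:8
I2  is:2  ro:9  ex:12  wr:13  — RAW R6: wait I1 write@8
I3  is:3  ro:4  ex:5  wr:10  — WAR R0: wait I2 read@9
I4  is:9  ro:14  ex:19  wr:20  — struct: FPMUL busy until I1 writes@8, RAW R2: wait I2 write@13
I5  is:21  ro:22  ex:27  wr:28  — struct: FPMUL busy until I4 writes@20
I6  is:22  ro:29  ex:30  wr:31  — RAW R1: wait I5 write@28
I7  is:29  ro:30  ex:35  wr:36  — struct: FPMUL busy until I5 writes@28

cycle = 9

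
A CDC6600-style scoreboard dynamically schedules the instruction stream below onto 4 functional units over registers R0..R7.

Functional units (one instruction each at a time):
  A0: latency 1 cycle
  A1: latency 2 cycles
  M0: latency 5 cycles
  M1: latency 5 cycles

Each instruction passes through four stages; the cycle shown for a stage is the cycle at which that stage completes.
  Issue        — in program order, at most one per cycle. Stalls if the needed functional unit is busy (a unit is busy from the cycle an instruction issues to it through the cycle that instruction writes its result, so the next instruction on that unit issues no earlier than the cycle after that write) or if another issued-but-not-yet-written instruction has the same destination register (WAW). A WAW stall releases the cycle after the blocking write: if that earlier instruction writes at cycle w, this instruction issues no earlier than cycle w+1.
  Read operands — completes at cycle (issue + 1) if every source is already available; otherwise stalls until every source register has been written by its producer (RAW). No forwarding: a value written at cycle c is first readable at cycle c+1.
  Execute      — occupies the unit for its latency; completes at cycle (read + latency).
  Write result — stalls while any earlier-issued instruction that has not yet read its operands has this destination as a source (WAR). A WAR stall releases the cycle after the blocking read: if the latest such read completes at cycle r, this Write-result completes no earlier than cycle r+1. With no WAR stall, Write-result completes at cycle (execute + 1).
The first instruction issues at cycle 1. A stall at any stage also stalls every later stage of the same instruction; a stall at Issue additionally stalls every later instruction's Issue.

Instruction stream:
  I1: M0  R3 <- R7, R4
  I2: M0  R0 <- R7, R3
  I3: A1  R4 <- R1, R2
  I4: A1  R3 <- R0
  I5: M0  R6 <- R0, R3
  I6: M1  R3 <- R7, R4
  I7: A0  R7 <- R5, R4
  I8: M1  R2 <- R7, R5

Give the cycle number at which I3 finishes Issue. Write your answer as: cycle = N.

cycle 1: I1 dispatched to M0
cycle 2: I1 operands ready
cycle 7: I1 complete
cycle 8: R3←I1
cycle 9: I2 dispatched to M0
cycle 10: I2 operands ready, I3 dispatched to A1
cycle 11: I3 operands ready
cycle 13: I3 complete
cycle 14: R4←I3
cycle 15: I2 complete, I4 dispatched to A1
cycle 16: R0←I2
cycle 17: I4 operands ready, I5 dispatched to M0
cycle 19: I4 complete
cycle 20: R3←I4
cycle 21: I5 operands ready, I6 dispatched to M1
cycle 22: I6 operands ready, I7 dispatched to A0
cycle 23: I7 operands ready
cycle 24: I7 complete
cycle 25: R7←I7
cycle 26: I5 complete
cycle 27: R6←I5, I6 complete
cycle 28: R3←I6
cycle 29: I8 dispatched to M1
cycle 30: I8 operands ready
cycle 35: I8 complete
cycle 36: R2←I8

cycle = 10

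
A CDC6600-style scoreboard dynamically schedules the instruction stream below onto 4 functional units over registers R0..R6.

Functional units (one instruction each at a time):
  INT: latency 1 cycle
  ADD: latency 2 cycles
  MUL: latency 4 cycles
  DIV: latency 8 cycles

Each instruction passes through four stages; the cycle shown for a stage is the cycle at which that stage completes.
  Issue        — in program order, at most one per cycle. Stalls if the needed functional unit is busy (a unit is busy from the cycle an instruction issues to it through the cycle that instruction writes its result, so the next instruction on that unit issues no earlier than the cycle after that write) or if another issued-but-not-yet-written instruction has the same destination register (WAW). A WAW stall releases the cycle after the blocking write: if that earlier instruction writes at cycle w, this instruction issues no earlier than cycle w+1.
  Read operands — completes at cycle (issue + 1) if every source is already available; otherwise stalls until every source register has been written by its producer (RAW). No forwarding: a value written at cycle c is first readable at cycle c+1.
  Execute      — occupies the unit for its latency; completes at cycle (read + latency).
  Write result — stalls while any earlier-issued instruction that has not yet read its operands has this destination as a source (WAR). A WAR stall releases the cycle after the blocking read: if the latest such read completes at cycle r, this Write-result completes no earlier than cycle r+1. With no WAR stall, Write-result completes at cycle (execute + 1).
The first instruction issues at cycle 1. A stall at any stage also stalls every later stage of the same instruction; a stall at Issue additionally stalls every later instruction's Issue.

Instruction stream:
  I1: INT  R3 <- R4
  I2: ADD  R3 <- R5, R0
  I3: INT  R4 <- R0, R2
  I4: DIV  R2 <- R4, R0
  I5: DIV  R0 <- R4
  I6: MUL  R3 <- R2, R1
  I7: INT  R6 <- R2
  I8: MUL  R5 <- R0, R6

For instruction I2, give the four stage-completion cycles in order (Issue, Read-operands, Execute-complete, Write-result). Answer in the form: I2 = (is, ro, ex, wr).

1) issue 1, read 2, done 3, write 4
2) issue 5, read 6, done 8, write 9  <WAW R3: wait I1 write@4>
3) issue 6, read 7, done 8, write 9
4) issue 7, read 10, done 18, write 19  <RAW R4: wait I3 write@9>
5) issue 20, read 21, done 29, write 30  <struct: DIV busy until I4 writes@19>
6) issue 21, read 22, done 26, write 27
7) issue 22, read 23, done 24, write 25
8) issue 28, read 31, done 35, write 36  <struct: MUL busy until I6 writes@27 / RAW R0: wait I5 write@30>

I2 = (5, 6, 8, 9)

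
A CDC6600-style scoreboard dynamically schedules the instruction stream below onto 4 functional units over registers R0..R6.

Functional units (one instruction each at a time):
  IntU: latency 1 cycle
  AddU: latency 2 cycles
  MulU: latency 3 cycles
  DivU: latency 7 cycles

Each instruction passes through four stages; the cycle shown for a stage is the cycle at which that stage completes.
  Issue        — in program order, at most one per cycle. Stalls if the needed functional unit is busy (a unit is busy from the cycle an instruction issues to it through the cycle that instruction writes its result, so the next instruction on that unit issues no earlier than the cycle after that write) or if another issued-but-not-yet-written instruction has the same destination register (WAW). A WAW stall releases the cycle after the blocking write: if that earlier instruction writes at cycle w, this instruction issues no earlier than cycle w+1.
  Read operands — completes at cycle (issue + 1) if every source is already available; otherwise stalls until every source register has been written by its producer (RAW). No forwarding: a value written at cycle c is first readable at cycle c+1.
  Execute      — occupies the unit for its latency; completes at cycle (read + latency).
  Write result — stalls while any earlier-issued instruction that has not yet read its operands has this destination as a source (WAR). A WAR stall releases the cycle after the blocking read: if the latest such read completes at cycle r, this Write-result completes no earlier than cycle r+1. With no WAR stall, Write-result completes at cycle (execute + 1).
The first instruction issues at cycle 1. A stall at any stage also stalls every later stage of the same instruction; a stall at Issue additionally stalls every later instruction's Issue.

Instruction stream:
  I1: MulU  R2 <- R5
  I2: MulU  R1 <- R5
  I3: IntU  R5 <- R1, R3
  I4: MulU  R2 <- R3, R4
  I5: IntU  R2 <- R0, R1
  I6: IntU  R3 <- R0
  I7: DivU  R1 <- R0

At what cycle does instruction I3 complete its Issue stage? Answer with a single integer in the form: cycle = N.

t=1  I1 issues→MulU
t=2  I1 reads
t=5  I1 exec-done
t=6  I1 writes R2
t=7  I2 issues→MulU
t=8  I2 reads · I3 issues→IntU
t=11  I2 exec-done
t=12  I2 writes R1
t=13  I3 reads · I4 issues→MulU
t=14  I3 exec-done · I4 reads
t=15  I3 writes R5
t=17  I4 exec-done
t=18  I4 writes R2
t=19  I5 issues→IntU
t=20  I5 reads
t=21  I5 exec-done
t=22  I5 writes R2
t=23  I6 issues→IntU
t=24  I6 reads · I7 issues→DivU
t=25  I6 exec-done · I7 reads
t=26  I6 writes R3
t=32  I7 exec-done
t=33  I7 writes R1

cycle = 8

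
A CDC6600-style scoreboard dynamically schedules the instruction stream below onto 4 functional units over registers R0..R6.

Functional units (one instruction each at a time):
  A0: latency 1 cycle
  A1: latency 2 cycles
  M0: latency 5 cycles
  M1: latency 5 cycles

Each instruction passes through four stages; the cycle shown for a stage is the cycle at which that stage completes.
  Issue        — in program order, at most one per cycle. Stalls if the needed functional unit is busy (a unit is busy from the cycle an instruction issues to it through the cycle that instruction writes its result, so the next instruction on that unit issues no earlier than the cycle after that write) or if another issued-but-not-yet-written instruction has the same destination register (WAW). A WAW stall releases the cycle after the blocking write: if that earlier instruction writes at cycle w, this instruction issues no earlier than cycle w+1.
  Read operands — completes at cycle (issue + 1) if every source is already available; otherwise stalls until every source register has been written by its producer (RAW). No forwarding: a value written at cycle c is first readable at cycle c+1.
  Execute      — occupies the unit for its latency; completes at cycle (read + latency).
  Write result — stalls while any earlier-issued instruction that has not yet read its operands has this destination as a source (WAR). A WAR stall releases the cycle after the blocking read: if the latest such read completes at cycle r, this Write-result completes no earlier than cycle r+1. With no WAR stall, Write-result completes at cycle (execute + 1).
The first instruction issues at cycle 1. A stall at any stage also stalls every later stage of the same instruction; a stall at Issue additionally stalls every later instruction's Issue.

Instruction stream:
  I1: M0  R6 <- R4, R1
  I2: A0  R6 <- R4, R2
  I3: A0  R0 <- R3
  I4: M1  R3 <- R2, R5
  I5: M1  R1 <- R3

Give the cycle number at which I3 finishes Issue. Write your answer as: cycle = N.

cycle = 13

t=1  I1 dispatched to M0
t=2  I1 operands ready
t=7  I1 complete
t=8  R6←I1
t=9  I2 dispatched to A0
t=10  I2 operands ready
t=11  I2 complete
t=12  R6←I2
t=13  I3 dispatched to A0
t=14  I3 operands ready | I4 dispatched to M1
t=15  I3 complete | I4 operands ready
t=16  R0←I3
t=20  I4 complete
t=21  R3←I4
t=22  I5 dispatched to M1
t=23  I5 operands ready
t=28  I5 complete
t=29  R1←I5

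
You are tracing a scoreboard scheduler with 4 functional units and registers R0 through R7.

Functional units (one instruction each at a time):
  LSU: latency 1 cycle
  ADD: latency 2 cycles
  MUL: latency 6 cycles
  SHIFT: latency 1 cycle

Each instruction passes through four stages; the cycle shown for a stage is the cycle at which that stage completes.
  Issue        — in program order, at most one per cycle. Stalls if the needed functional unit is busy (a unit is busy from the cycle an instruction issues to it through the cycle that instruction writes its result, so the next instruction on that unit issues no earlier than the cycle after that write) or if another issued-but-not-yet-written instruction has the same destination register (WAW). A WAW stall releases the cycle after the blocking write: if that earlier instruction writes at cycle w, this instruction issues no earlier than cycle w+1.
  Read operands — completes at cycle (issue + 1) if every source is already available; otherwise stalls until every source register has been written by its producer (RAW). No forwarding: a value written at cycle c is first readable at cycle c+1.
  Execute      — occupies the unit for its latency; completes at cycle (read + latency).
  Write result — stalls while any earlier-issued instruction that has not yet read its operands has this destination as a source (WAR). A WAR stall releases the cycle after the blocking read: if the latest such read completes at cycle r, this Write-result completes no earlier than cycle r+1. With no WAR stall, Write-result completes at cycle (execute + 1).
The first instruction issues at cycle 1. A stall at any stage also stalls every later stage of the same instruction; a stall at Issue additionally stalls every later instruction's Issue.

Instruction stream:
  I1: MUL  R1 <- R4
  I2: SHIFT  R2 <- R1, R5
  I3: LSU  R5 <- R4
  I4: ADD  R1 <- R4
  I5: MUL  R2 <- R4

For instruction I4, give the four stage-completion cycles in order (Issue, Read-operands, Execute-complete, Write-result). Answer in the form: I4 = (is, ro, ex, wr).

c1: I1 issues→MUL
c2: I1 reads · I2 issues→SHIFT
c3: I3 issues→LSU
c4: I3 reads
c5: I3 exec-done
c8: I1 exec-done
c9: I1 writes R1
c10: I2 reads · I4 issues→ADD
c11: I2 exec-done · I3 writes R5 · I4 reads
c12: I2 writes R2
c13: I4 exec-done · I5 issues→MUL
c14: I4 writes R1 · I5 reads
c20: I5 exec-done
c21: I5 writes R2

I4 = (10, 11, 13, 14)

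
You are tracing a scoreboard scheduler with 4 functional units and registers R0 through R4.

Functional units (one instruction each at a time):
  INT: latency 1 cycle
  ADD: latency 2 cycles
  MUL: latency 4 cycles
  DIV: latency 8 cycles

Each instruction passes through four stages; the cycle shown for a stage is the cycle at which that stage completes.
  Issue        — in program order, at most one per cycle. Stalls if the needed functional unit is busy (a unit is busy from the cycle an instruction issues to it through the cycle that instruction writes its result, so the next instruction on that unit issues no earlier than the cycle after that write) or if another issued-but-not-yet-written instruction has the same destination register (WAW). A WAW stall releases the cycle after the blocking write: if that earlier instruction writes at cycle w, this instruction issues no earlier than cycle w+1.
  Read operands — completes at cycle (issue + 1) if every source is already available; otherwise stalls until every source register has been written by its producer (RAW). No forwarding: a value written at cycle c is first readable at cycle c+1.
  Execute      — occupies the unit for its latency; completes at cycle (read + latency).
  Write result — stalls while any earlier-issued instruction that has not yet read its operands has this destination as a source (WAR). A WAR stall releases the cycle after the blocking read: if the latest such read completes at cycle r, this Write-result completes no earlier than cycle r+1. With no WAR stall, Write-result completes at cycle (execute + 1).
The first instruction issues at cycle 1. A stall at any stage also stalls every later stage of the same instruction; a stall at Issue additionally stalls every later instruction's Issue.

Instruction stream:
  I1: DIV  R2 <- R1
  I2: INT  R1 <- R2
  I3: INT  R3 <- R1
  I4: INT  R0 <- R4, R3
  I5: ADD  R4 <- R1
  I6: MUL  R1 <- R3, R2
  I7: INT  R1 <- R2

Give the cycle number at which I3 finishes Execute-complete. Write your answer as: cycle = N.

cycle = 17

1) issue 1, read 2, done 10, write 11
2) issue 2, read 12, done 13, write 14  <RAW R2: wait I1 write@11>
3) issue 15, read 16, done 17, write 18  <struct: INT busy until I2 writes@14>
4) issue 19, read 20, done 21, write 22  <struct: INT busy until I3 writes@18>
5) issue 20, read 21, done 23, write 24
6) issue 21, read 22, done 26, write 27
7) issue 28, read 29, done 30, write 31  <WAW R1: wait I6 write@27>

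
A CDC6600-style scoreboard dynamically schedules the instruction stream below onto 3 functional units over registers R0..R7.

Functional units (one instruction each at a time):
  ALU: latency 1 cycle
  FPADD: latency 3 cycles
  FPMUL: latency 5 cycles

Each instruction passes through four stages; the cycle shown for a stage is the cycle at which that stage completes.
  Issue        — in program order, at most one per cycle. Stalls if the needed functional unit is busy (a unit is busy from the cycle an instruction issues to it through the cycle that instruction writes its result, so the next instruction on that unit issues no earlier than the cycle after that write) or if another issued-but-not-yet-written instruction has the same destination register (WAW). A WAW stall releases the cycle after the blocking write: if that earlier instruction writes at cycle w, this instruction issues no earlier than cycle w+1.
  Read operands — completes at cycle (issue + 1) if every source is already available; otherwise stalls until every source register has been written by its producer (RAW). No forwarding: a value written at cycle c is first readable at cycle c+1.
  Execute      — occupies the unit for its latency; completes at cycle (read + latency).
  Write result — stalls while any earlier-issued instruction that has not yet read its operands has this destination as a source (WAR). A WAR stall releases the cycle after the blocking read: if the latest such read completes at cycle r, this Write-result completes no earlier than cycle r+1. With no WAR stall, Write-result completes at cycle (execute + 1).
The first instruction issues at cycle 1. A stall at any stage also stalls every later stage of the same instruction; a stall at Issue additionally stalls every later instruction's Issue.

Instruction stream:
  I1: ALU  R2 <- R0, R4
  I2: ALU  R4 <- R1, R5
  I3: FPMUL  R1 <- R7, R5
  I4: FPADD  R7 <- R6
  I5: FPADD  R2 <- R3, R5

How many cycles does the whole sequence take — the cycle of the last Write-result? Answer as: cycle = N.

I1 -> (1, 2, 3, 4)
I2 -> (5, 6, 7, 8)  // struct: ALU busy until I1 writes@4
I3 -> (6, 7, 12, 13)
I4 -> (7, 8, 11, 12)
I5 -> (13, 14, 17, 18)  // struct: FPADD busy until I4 writes@12

cycle = 18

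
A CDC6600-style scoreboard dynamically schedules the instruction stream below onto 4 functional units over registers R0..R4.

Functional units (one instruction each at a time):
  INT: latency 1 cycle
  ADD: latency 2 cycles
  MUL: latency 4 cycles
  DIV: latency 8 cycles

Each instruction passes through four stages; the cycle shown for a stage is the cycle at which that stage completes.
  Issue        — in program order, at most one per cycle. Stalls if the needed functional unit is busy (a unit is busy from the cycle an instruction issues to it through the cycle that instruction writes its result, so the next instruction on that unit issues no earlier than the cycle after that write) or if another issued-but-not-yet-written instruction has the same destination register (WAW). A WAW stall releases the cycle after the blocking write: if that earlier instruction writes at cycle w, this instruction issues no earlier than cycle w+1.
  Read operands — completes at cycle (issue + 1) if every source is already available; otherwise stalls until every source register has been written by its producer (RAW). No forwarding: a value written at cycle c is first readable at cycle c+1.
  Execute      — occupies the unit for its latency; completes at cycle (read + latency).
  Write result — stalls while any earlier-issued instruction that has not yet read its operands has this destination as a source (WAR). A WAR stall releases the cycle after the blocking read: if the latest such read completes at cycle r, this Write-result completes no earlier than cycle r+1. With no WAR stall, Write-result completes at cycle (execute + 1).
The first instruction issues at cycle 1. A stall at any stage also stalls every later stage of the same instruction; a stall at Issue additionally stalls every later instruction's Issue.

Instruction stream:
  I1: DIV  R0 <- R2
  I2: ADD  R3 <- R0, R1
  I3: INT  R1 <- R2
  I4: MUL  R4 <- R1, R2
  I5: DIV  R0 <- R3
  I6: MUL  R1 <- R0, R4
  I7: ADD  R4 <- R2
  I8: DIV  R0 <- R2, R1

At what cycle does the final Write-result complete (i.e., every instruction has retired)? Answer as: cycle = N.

cycle = 41

[1] issue I1 (DIV)
[2] I1 read-ops | issue I2 (ADD)
[3] issue I3 (INT)
[4] I3 read-ops | issue I4 (MUL)
[5] I3 finished on INT
[10] I1 finished on DIV
[11] I1→R0
[12] I2 read-ops | issue I5 (DIV)
[13] I3→R1
[14] I2 finished on ADD | I4 read-ops
[15] I2→R3
[16] I5 read-ops
[18] I4 finished on MUL
[19] I4→R4
[20] issue I6 (MUL)
[21] issue I7 (ADD)
[22] I7 read-ops
[24] I5 finished on DIV | I7 finished on ADD
[25] I5→R0
[26] I6 read-ops | issue I8 (DIV)
[27] I7→R4
[30] I6 finished on MUL
[31] I6→R1
[32] I8 read-ops
[40] I8 finished on DIV
[41] I8→R0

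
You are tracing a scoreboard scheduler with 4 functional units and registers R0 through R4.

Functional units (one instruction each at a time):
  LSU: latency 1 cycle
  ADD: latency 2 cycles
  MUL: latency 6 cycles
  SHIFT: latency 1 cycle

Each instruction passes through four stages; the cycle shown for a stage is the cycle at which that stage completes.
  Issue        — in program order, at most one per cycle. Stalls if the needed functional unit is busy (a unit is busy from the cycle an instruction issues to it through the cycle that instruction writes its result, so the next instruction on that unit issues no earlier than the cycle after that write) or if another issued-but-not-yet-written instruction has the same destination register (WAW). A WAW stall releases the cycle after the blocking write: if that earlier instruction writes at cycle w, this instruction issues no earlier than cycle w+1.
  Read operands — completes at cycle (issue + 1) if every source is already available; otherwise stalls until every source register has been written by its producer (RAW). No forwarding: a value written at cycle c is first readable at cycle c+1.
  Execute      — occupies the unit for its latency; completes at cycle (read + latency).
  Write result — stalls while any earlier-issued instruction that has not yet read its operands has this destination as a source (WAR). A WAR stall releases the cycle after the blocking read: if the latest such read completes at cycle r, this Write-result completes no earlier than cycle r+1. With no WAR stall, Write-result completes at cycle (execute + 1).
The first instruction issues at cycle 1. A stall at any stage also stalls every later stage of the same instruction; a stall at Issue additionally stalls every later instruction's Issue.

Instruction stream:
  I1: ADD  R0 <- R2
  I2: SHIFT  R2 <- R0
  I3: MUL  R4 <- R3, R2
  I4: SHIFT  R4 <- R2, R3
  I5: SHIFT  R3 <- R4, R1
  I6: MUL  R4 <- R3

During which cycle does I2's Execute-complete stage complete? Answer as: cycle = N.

1) issue 1, read 2, done 4, write 5
2) issue 2, read 6, done 7, write 8  <RAW R0: wait I1 write@5>
3) issue 3, read 9, done 15, write 16  <RAW R2: wait I2 write@8>
4) issue 17, read 18, done 19, write 20  <WAW R4: wait I3 write@16>
5) issue 21, read 22, done 23, write 24  <struct: SHIFT busy until I4 writes@20>
6) issue 22, read 25, done 31, write 32  <RAW R3: wait I5 write@24>

cycle = 7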